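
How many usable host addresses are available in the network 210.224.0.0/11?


Host bits = 32 - 11 = 21
Total addresses = 2^21 = 2097152
Usable = total - 2 (network and broadcast)
Usable hosts: 2097150


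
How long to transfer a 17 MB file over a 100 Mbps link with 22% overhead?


Effective throughput = 100 * (1 - 22/100) = 78 Mbps
File size in Mb = 17 * 8 = 136 Mb
Time = 136 / 78
Time = 1.7436 seconds


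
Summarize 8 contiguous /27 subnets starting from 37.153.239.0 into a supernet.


Original prefix: /27
Number of subnets: 8 = 2^3
New prefix = 27 - 3 = 24
Supernet: 37.153.239.0/24


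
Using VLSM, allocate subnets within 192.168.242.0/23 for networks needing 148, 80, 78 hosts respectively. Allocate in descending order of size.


148 hosts -> /24 (254 usable): 192.168.242.0/24
80 hosts -> /25 (126 usable): 192.168.243.0/25
78 hosts -> /25 (126 usable): 192.168.243.128/25
Allocation: 192.168.242.0/24 (148 hosts, 254 usable); 192.168.243.0/25 (80 hosts, 126 usable); 192.168.243.128/25 (78 hosts, 126 usable)


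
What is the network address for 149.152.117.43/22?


IP:   10010101.10011000.01110101.00101011
Mask: 11111111.11111111.11111100.00000000
AND operation:
Net:  10010101.10011000.01110100.00000000
Network: 149.152.116.0/22


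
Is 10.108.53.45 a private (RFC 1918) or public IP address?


RFC 1918 private ranges:
  10.0.0.0/8 (10.0.0.0 - 10.255.255.255)
  172.16.0.0/12 (172.16.0.0 - 172.31.255.255)
  192.168.0.0/16 (192.168.0.0 - 192.168.255.255)
Private (in 10.0.0.0/8)


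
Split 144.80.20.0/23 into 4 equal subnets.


New prefix = 23 + 2 = 25
Each subnet has 128 addresses
  144.80.20.0/25
  144.80.20.128/25
  144.80.21.0/25
  144.80.21.128/25
Subnets: 144.80.20.0/25, 144.80.20.128/25, 144.80.21.0/25, 144.80.21.128/25


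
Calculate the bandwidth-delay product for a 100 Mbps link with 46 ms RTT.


BDP = bandwidth * RTT
= 100 Mbps * 46 ms
= 100 * 1e6 * 46 / 1000 bits
= 4600000 bits
= 575000 bytes
= 561.5234 KB
BDP = 4600000 bits (575000 bytes)


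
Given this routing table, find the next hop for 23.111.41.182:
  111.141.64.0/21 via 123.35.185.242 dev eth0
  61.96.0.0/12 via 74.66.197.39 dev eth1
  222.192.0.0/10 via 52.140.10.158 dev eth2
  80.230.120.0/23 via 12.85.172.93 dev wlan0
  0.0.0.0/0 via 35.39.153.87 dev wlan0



Longest prefix match for 23.111.41.182:
  /21 111.141.64.0: no
  /12 61.96.0.0: no
  /10 222.192.0.0: no
  /23 80.230.120.0: no
  /0 0.0.0.0: MATCH
Selected: next-hop 35.39.153.87 via wlan0 (matched /0)


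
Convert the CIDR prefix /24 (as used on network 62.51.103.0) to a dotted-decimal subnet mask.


/24 means 24 network bits, 8 host bits
Binary: 11111111111111111111111100000000
Mask: 255.255.255.0


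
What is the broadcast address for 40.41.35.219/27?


Network: 40.41.35.192/27
Host bits = 5
Set all host bits to 1:
Broadcast: 40.41.35.223


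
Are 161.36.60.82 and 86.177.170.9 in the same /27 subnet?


Mask: 255.255.255.224
161.36.60.82 AND mask = 161.36.60.64
86.177.170.9 AND mask = 86.177.170.0
No, different subnets (161.36.60.64 vs 86.177.170.0)


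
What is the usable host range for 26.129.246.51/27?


Network: 26.129.246.32
Broadcast: 26.129.246.63
First usable = network + 1
Last usable = broadcast - 1
Range: 26.129.246.33 to 26.129.246.62


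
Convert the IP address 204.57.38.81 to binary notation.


204 = 11001100
57 = 00111001
38 = 00100110
81 = 01010001
Binary: 11001100.00111001.00100110.01010001


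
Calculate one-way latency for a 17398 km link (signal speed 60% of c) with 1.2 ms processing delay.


Speed = 0.6 * 3e5 km/s = 180000 km/s
Propagation delay = 17398 / 180000 = 0.0967 s = 96.6556 ms
Processing delay = 1.2 ms
Total one-way latency = 97.8556 ms


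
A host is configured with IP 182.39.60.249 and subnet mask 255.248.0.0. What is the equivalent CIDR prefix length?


Binary: 11111111.11111000.00000000.00000000
Count leading 1s
Prefix: /13


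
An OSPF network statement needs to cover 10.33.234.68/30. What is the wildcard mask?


Subnet mask: 255.255.255.252
Wildcard = 255.255.255.255 - subnet mask
255 - 255 = 0
255 - 255 = 0
255 - 255 = 0
255 - 252 = 3
Wildcard: 0.0.0.3


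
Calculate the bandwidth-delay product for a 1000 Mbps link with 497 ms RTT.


BDP = bandwidth * RTT
= 1000 Mbps * 497 ms
= 1000 * 1e6 * 497 / 1000 bits
= 497000000 bits
= 62125000 bytes
= 60668.9453 KB
BDP = 497000000 bits (62125000 bytes)


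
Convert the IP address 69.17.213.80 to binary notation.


69 = 01000101
17 = 00010001
213 = 11010101
80 = 01010000
Binary: 01000101.00010001.11010101.01010000


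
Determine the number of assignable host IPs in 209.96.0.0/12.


Host bits = 32 - 12 = 20
Total addresses = 2^20 = 1048576
Usable = total - 2 (network and broadcast)
Usable hosts: 1048574


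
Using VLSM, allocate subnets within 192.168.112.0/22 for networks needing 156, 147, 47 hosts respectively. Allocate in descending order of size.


156 hosts -> /24 (254 usable): 192.168.112.0/24
147 hosts -> /24 (254 usable): 192.168.113.0/24
47 hosts -> /26 (62 usable): 192.168.114.0/26
Allocation: 192.168.112.0/24 (156 hosts, 254 usable); 192.168.113.0/24 (147 hosts, 254 usable); 192.168.114.0/26 (47 hosts, 62 usable)


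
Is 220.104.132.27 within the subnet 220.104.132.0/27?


Subnet network: 220.104.132.0
Test IP AND mask: 220.104.132.0
Yes, 220.104.132.27 is in 220.104.132.0/27


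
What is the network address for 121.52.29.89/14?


IP:   01111001.00110100.00011101.01011001
Mask: 11111111.11111100.00000000.00000000
AND operation:
Net:  01111001.00110100.00000000.00000000
Network: 121.52.0.0/14


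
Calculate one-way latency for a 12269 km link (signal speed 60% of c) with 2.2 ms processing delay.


Speed = 0.6 * 3e5 km/s = 180000 km/s
Propagation delay = 12269 / 180000 = 0.0682 s = 68.1611 ms
Processing delay = 2.2 ms
Total one-way latency = 70.3611 ms


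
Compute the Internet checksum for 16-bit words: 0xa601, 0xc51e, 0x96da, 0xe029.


Sum all words (with carry folding):
+ 0xa601 = 0xa601
+ 0xc51e = 0x6b20
+ 0x96da = 0x01fb
+ 0xe029 = 0xe224
One's complement: ~0xe224
Checksum = 0x1ddb


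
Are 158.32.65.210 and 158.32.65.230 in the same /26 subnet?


Mask: 255.255.255.192
158.32.65.210 AND mask = 158.32.65.192
158.32.65.230 AND mask = 158.32.65.192
Yes, same subnet (158.32.65.192)


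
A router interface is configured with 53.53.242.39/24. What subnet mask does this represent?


/24 means 24 network bits, 8 host bits
Binary: 11111111111111111111111100000000
Mask: 255.255.255.0


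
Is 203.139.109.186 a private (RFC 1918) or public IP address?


RFC 1918 private ranges:
  10.0.0.0/8 (10.0.0.0 - 10.255.255.255)
  172.16.0.0/12 (172.16.0.0 - 172.31.255.255)
  192.168.0.0/16 (192.168.0.0 - 192.168.255.255)
Public (not in any RFC 1918 range)


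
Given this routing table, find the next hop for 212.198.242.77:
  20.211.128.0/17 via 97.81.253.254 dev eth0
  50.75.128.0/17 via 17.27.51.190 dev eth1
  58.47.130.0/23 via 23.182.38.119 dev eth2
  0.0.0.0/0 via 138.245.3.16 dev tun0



Longest prefix match for 212.198.242.77:
  /17 20.211.128.0: no
  /17 50.75.128.0: no
  /23 58.47.130.0: no
  /0 0.0.0.0: MATCH
Selected: next-hop 138.245.3.16 via tun0 (matched /0)


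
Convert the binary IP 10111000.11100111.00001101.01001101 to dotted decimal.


10111000 = 184
11100111 = 231
00001101 = 13
01001101 = 77
IP: 184.231.13.77


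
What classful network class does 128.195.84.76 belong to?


First octet: 128
Binary: 10000000
10xxxxxx -> Class B (128-191)
Class B, default mask 255.255.0.0 (/16)


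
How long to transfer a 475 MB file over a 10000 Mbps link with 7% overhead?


Effective throughput = 10000 * (1 - 7/100) = 9300 Mbps
File size in Mb = 475 * 8 = 3800 Mb
Time = 3800 / 9300
Time = 0.4086 seconds


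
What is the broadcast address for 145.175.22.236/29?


Network: 145.175.22.232/29
Host bits = 3
Set all host bits to 1:
Broadcast: 145.175.22.239


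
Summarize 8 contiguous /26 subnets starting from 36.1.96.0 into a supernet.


Original prefix: /26
Number of subnets: 8 = 2^3
New prefix = 26 - 3 = 23
Supernet: 36.1.96.0/23


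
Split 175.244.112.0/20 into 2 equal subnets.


New prefix = 20 + 1 = 21
Each subnet has 2048 addresses
  175.244.112.0/21
  175.244.120.0/21
Subnets: 175.244.112.0/21, 175.244.120.0/21


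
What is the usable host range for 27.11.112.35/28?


Network: 27.11.112.32
Broadcast: 27.11.112.47
First usable = network + 1
Last usable = broadcast - 1
Range: 27.11.112.33 to 27.11.112.46


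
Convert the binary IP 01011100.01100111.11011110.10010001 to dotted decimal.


01011100 = 92
01100111 = 103
11011110 = 222
10010001 = 145
IP: 92.103.222.145


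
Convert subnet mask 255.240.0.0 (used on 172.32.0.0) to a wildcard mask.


Subnet mask: 255.240.0.0
Wildcard = 255.255.255.255 - subnet mask
255 - 255 = 0
255 - 240 = 15
255 - 0 = 255
255 - 0 = 255
Wildcard: 0.15.255.255


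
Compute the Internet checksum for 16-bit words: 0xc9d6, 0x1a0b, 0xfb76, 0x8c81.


Sum all words (with carry folding):
+ 0xc9d6 = 0xc9d6
+ 0x1a0b = 0xe3e1
+ 0xfb76 = 0xdf58
+ 0x8c81 = 0x6bda
One's complement: ~0x6bda
Checksum = 0x9425


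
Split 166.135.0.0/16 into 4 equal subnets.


New prefix = 16 + 2 = 18
Each subnet has 16384 addresses
  166.135.0.0/18
  166.135.64.0/18
  166.135.128.0/18
  166.135.192.0/18
Subnets: 166.135.0.0/18, 166.135.64.0/18, 166.135.128.0/18, 166.135.192.0/18


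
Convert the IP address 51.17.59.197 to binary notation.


51 = 00110011
17 = 00010001
59 = 00111011
197 = 11000101
Binary: 00110011.00010001.00111011.11000101


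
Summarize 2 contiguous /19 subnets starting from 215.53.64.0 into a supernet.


Original prefix: /19
Number of subnets: 2 = 2^1
New prefix = 19 - 1 = 18
Supernet: 215.53.64.0/18


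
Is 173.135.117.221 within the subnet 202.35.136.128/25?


Subnet network: 202.35.136.128
Test IP AND mask: 173.135.117.128
No, 173.135.117.221 is not in 202.35.136.128/25


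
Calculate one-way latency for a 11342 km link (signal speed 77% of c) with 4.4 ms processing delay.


Speed = 0.77 * 3e5 km/s = 231000 km/s
Propagation delay = 11342 / 231000 = 0.0491 s = 49.0996 ms
Processing delay = 4.4 ms
Total one-way latency = 53.4996 ms


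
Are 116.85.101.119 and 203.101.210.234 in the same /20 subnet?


Mask: 255.255.240.0
116.85.101.119 AND mask = 116.85.96.0
203.101.210.234 AND mask = 203.101.208.0
No, different subnets (116.85.96.0 vs 203.101.208.0)


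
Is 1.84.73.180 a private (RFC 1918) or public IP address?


RFC 1918 private ranges:
  10.0.0.0/8 (10.0.0.0 - 10.255.255.255)
  172.16.0.0/12 (172.16.0.0 - 172.31.255.255)
  192.168.0.0/16 (192.168.0.0 - 192.168.255.255)
Public (not in any RFC 1918 range)


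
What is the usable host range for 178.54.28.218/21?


Network: 178.54.24.0
Broadcast: 178.54.31.255
First usable = network + 1
Last usable = broadcast - 1
Range: 178.54.24.1 to 178.54.31.254


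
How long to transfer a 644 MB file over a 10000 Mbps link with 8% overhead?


Effective throughput = 10000 * (1 - 8/100) = 9200 Mbps
File size in Mb = 644 * 8 = 5152 Mb
Time = 5152 / 9200
Time = 0.56 seconds


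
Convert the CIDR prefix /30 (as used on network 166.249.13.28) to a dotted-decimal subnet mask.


/30 means 30 network bits, 2 host bits
Binary: 11111111111111111111111111111100
Mask: 255.255.255.252


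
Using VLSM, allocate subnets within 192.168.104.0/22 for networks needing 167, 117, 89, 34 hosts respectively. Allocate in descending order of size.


167 hosts -> /24 (254 usable): 192.168.104.0/24
117 hosts -> /25 (126 usable): 192.168.105.0/25
89 hosts -> /25 (126 usable): 192.168.105.128/25
34 hosts -> /26 (62 usable): 192.168.106.0/26
Allocation: 192.168.104.0/24 (167 hosts, 254 usable); 192.168.105.0/25 (117 hosts, 126 usable); 192.168.105.128/25 (89 hosts, 126 usable); 192.168.106.0/26 (34 hosts, 62 usable)


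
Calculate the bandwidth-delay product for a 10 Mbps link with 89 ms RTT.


BDP = bandwidth * RTT
= 10 Mbps * 89 ms
= 10 * 1e6 * 89 / 1000 bits
= 890000 bits
= 111250 bytes
= 108.6426 KB
BDP = 890000 bits (111250 bytes)


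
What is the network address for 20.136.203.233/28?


IP:   00010100.10001000.11001011.11101001
Mask: 11111111.11111111.11111111.11110000
AND operation:
Net:  00010100.10001000.11001011.11100000
Network: 20.136.203.224/28


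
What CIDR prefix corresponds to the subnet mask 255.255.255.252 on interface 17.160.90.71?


Binary: 11111111.11111111.11111111.11111100
Count leading 1s
Prefix: /30


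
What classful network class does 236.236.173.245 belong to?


First octet: 236
Binary: 11101100
1110xxxx -> Class D (224-239)
Class D (multicast), default mask N/A


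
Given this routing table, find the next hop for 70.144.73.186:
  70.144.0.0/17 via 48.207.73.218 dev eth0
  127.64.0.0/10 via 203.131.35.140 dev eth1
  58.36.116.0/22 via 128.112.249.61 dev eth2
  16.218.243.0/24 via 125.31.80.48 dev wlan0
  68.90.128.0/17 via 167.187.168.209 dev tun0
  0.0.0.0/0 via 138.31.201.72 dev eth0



Longest prefix match for 70.144.73.186:
  /17 70.144.0.0: MATCH
  /10 127.64.0.0: no
  /22 58.36.116.0: no
  /24 16.218.243.0: no
  /17 68.90.128.0: no
  /0 0.0.0.0: MATCH
Selected: next-hop 48.207.73.218 via eth0 (matched /17)


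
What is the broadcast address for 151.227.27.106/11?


Network: 151.224.0.0/11
Host bits = 21
Set all host bits to 1:
Broadcast: 151.255.255.255


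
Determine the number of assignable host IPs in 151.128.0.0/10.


Host bits = 32 - 10 = 22
Total addresses = 2^22 = 4194304
Usable = total - 2 (network and broadcast)
Usable hosts: 4194302


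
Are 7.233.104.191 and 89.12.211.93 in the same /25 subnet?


Mask: 255.255.255.128
7.233.104.191 AND mask = 7.233.104.128
89.12.211.93 AND mask = 89.12.211.0
No, different subnets (7.233.104.128 vs 89.12.211.0)


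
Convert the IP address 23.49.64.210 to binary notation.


23 = 00010111
49 = 00110001
64 = 01000000
210 = 11010010
Binary: 00010111.00110001.01000000.11010010


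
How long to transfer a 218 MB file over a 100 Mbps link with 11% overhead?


Effective throughput = 100 * (1 - 11/100) = 89 Mbps
File size in Mb = 218 * 8 = 1744 Mb
Time = 1744 / 89
Time = 19.5955 seconds


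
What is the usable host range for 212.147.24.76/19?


Network: 212.147.0.0
Broadcast: 212.147.31.255
First usable = network + 1
Last usable = broadcast - 1
Range: 212.147.0.1 to 212.147.31.254


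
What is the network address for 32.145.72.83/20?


IP:   00100000.10010001.01001000.01010011
Mask: 11111111.11111111.11110000.00000000
AND operation:
Net:  00100000.10010001.01000000.00000000
Network: 32.145.64.0/20


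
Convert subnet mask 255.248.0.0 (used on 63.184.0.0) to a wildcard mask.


Subnet mask: 255.248.0.0
Wildcard = 255.255.255.255 - subnet mask
255 - 255 = 0
255 - 248 = 7
255 - 0 = 255
255 - 0 = 255
Wildcard: 0.7.255.255


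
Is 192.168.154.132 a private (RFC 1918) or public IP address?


RFC 1918 private ranges:
  10.0.0.0/8 (10.0.0.0 - 10.255.255.255)
  172.16.0.0/12 (172.16.0.0 - 172.31.255.255)
  192.168.0.0/16 (192.168.0.0 - 192.168.255.255)
Private (in 192.168.0.0/16)


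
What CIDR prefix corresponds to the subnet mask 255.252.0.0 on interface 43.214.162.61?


Binary: 11111111.11111100.00000000.00000000
Count leading 1s
Prefix: /14


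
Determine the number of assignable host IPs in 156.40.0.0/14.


Host bits = 32 - 14 = 18
Total addresses = 2^18 = 262144
Usable = total - 2 (network and broadcast)
Usable hosts: 262142


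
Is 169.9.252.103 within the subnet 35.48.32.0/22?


Subnet network: 35.48.32.0
Test IP AND mask: 169.9.252.0
No, 169.9.252.103 is not in 35.48.32.0/22


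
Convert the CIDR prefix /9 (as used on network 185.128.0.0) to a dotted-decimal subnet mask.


/9 means 9 network bits, 23 host bits
Binary: 11111111100000000000000000000000
Mask: 255.128.0.0


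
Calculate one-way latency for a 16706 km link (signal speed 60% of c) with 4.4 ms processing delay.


Speed = 0.6 * 3e5 km/s = 180000 km/s
Propagation delay = 16706 / 180000 = 0.0928 s = 92.8111 ms
Processing delay = 4.4 ms
Total one-way latency = 97.2111 ms


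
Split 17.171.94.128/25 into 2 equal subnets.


New prefix = 25 + 1 = 26
Each subnet has 64 addresses
  17.171.94.128/26
  17.171.94.192/26
Subnets: 17.171.94.128/26, 17.171.94.192/26


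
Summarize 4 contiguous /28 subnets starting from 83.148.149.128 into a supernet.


Original prefix: /28
Number of subnets: 4 = 2^2
New prefix = 28 - 2 = 26
Supernet: 83.148.149.128/26


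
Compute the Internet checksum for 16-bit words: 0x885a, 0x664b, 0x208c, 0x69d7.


Sum all words (with carry folding):
+ 0x885a = 0x885a
+ 0x664b = 0xeea5
+ 0x208c = 0x0f32
+ 0x69d7 = 0x7909
One's complement: ~0x7909
Checksum = 0x86f6


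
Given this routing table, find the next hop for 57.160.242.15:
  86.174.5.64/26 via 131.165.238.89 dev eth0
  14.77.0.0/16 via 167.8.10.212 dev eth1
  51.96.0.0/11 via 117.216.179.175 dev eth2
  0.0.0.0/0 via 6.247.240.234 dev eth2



Longest prefix match for 57.160.242.15:
  /26 86.174.5.64: no
  /16 14.77.0.0: no
  /11 51.96.0.0: no
  /0 0.0.0.0: MATCH
Selected: next-hop 6.247.240.234 via eth2 (matched /0)


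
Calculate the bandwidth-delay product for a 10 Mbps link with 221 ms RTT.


BDP = bandwidth * RTT
= 10 Mbps * 221 ms
= 10 * 1e6 * 221 / 1000 bits
= 2210000 bits
= 276250 bytes
= 269.7754 KB
BDP = 2210000 bits (276250 bytes)


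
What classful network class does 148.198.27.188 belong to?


First octet: 148
Binary: 10010100
10xxxxxx -> Class B (128-191)
Class B, default mask 255.255.0.0 (/16)


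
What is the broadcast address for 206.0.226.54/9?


Network: 206.0.0.0/9
Host bits = 23
Set all host bits to 1:
Broadcast: 206.127.255.255


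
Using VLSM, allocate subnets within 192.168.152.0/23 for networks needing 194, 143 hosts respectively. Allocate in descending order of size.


194 hosts -> /24 (254 usable): 192.168.152.0/24
143 hosts -> /24 (254 usable): 192.168.153.0/24
Allocation: 192.168.152.0/24 (194 hosts, 254 usable); 192.168.153.0/24 (143 hosts, 254 usable)


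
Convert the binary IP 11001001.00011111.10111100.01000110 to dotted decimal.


11001001 = 201
00011111 = 31
10111100 = 188
01000110 = 70
IP: 201.31.188.70


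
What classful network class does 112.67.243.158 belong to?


First octet: 112
Binary: 01110000
0xxxxxxx -> Class A (1-126)
Class A, default mask 255.0.0.0 (/8)


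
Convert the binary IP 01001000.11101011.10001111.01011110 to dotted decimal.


01001000 = 72
11101011 = 235
10001111 = 143
01011110 = 94
IP: 72.235.143.94


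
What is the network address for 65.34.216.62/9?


IP:   01000001.00100010.11011000.00111110
Mask: 11111111.10000000.00000000.00000000
AND operation:
Net:  01000001.00000000.00000000.00000000
Network: 65.0.0.0/9


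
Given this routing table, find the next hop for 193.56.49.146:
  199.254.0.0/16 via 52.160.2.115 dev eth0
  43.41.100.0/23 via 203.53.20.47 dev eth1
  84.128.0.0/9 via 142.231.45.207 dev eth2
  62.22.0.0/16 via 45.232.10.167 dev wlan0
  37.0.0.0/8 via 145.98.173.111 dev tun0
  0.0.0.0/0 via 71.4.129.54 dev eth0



Longest prefix match for 193.56.49.146:
  /16 199.254.0.0: no
  /23 43.41.100.0: no
  /9 84.128.0.0: no
  /16 62.22.0.0: no
  /8 37.0.0.0: no
  /0 0.0.0.0: MATCH
Selected: next-hop 71.4.129.54 via eth0 (matched /0)


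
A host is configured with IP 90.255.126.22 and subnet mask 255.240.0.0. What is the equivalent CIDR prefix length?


Binary: 11111111.11110000.00000000.00000000
Count leading 1s
Prefix: /12


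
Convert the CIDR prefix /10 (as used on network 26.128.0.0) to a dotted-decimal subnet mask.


/10 means 10 network bits, 22 host bits
Binary: 11111111110000000000000000000000
Mask: 255.192.0.0


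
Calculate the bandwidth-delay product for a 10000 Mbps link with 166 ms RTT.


BDP = bandwidth * RTT
= 10000 Mbps * 166 ms
= 10000 * 1e6 * 166 / 1000 bits
= 1660000000 bits
= 207500000 bytes
= 202636.7188 KB
BDP = 1660000000 bits (207500000 bytes)


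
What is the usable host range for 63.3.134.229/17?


Network: 63.3.128.0
Broadcast: 63.3.255.255
First usable = network + 1
Last usable = broadcast - 1
Range: 63.3.128.1 to 63.3.255.254


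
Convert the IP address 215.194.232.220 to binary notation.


215 = 11010111
194 = 11000010
232 = 11101000
220 = 11011100
Binary: 11010111.11000010.11101000.11011100


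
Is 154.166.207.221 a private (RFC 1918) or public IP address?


RFC 1918 private ranges:
  10.0.0.0/8 (10.0.0.0 - 10.255.255.255)
  172.16.0.0/12 (172.16.0.0 - 172.31.255.255)
  192.168.0.0/16 (192.168.0.0 - 192.168.255.255)
Public (not in any RFC 1918 range)


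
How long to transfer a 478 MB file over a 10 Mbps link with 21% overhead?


Effective throughput = 10 * (1 - 21/100) = 7.9 Mbps
File size in Mb = 478 * 8 = 3824 Mb
Time = 3824 / 7.9
Time = 484.0506 seconds


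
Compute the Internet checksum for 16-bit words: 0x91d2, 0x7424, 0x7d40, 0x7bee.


Sum all words (with carry folding):
+ 0x91d2 = 0x91d2
+ 0x7424 = 0x05f7
+ 0x7d40 = 0x8337
+ 0x7bee = 0xff25
One's complement: ~0xff25
Checksum = 0x00da


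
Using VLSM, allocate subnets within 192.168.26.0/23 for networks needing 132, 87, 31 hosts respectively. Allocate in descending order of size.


132 hosts -> /24 (254 usable): 192.168.26.0/24
87 hosts -> /25 (126 usable): 192.168.27.0/25
31 hosts -> /26 (62 usable): 192.168.27.128/26
Allocation: 192.168.26.0/24 (132 hosts, 254 usable); 192.168.27.0/25 (87 hosts, 126 usable); 192.168.27.128/26 (31 hosts, 62 usable)


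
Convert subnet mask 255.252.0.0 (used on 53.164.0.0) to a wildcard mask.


Subnet mask: 255.252.0.0
Wildcard = 255.255.255.255 - subnet mask
255 - 255 = 0
255 - 252 = 3
255 - 0 = 255
255 - 0 = 255
Wildcard: 0.3.255.255


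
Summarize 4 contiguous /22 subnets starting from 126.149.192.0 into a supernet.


Original prefix: /22
Number of subnets: 4 = 2^2
New prefix = 22 - 2 = 20
Supernet: 126.149.192.0/20


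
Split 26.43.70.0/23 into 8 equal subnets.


New prefix = 23 + 3 = 26
Each subnet has 64 addresses
  26.43.70.0/26
  26.43.70.64/26
  26.43.70.128/26
  26.43.70.192/26
  26.43.71.0/26
  26.43.71.64/26
  26.43.71.128/26
  26.43.71.192/26
Subnets: 26.43.70.0/26, 26.43.70.64/26, 26.43.70.128/26, 26.43.70.192/26, 26.43.71.0/26, 26.43.71.64/26, 26.43.71.128/26, 26.43.71.192/26


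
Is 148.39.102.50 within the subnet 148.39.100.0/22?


Subnet network: 148.39.100.0
Test IP AND mask: 148.39.100.0
Yes, 148.39.102.50 is in 148.39.100.0/22


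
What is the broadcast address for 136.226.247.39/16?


Network: 136.226.0.0/16
Host bits = 16
Set all host bits to 1:
Broadcast: 136.226.255.255


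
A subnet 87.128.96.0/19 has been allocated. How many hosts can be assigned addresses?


Host bits = 32 - 19 = 13
Total addresses = 2^13 = 8192
Usable = total - 2 (network and broadcast)
Usable hosts: 8190


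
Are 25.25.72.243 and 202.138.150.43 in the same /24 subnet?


Mask: 255.255.255.0
25.25.72.243 AND mask = 25.25.72.0
202.138.150.43 AND mask = 202.138.150.0
No, different subnets (25.25.72.0 vs 202.138.150.0)


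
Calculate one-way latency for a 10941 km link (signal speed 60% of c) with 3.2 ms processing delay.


Speed = 0.6 * 3e5 km/s = 180000 km/s
Propagation delay = 10941 / 180000 = 0.0608 s = 60.7833 ms
Processing delay = 3.2 ms
Total one-way latency = 63.9833 ms


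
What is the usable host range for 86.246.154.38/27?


Network: 86.246.154.32
Broadcast: 86.246.154.63
First usable = network + 1
Last usable = broadcast - 1
Range: 86.246.154.33 to 86.246.154.62


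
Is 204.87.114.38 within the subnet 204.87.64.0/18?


Subnet network: 204.87.64.0
Test IP AND mask: 204.87.64.0
Yes, 204.87.114.38 is in 204.87.64.0/18


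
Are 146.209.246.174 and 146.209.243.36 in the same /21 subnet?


Mask: 255.255.248.0
146.209.246.174 AND mask = 146.209.240.0
146.209.243.36 AND mask = 146.209.240.0
Yes, same subnet (146.209.240.0)


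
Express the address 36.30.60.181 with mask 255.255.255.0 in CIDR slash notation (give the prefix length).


Binary: 11111111.11111111.11111111.00000000
Count leading 1s
Prefix: /24


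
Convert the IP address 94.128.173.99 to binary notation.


94 = 01011110
128 = 10000000
173 = 10101101
99 = 01100011
Binary: 01011110.10000000.10101101.01100011


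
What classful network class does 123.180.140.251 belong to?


First octet: 123
Binary: 01111011
0xxxxxxx -> Class A (1-126)
Class A, default mask 255.0.0.0 (/8)


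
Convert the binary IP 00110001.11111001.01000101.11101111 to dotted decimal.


00110001 = 49
11111001 = 249
01000101 = 69
11101111 = 239
IP: 49.249.69.239


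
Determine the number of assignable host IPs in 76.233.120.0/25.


Host bits = 32 - 25 = 7
Total addresses = 2^7 = 128
Usable = total - 2 (network and broadcast)
Usable hosts: 126


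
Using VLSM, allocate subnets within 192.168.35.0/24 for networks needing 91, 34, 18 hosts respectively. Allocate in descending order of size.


91 hosts -> /25 (126 usable): 192.168.35.0/25
34 hosts -> /26 (62 usable): 192.168.35.128/26
18 hosts -> /27 (30 usable): 192.168.35.192/27
Allocation: 192.168.35.0/25 (91 hosts, 126 usable); 192.168.35.128/26 (34 hosts, 62 usable); 192.168.35.192/27 (18 hosts, 30 usable)


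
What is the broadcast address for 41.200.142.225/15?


Network: 41.200.0.0/15
Host bits = 17
Set all host bits to 1:
Broadcast: 41.201.255.255


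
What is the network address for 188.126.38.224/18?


IP:   10111100.01111110.00100110.11100000
Mask: 11111111.11111111.11000000.00000000
AND operation:
Net:  10111100.01111110.00000000.00000000
Network: 188.126.0.0/18


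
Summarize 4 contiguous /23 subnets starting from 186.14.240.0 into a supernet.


Original prefix: /23
Number of subnets: 4 = 2^2
New prefix = 23 - 2 = 21
Supernet: 186.14.240.0/21


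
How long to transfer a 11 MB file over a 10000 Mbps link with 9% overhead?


Effective throughput = 10000 * (1 - 9/100) = 9100 Mbps
File size in Mb = 11 * 8 = 88 Mb
Time = 88 / 9100
Time = 0.0097 seconds


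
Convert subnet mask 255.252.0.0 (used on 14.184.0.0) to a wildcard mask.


Subnet mask: 255.252.0.0
Wildcard = 255.255.255.255 - subnet mask
255 - 255 = 0
255 - 252 = 3
255 - 0 = 255
255 - 0 = 255
Wildcard: 0.3.255.255


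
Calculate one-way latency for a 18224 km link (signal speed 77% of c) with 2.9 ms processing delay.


Speed = 0.77 * 3e5 km/s = 231000 km/s
Propagation delay = 18224 / 231000 = 0.0789 s = 78.8918 ms
Processing delay = 2.9 ms
Total one-way latency = 81.7918 ms


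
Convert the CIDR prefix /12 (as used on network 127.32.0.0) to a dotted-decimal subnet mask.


/12 means 12 network bits, 20 host bits
Binary: 11111111111100000000000000000000
Mask: 255.240.0.0


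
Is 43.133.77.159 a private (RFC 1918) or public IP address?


RFC 1918 private ranges:
  10.0.0.0/8 (10.0.0.0 - 10.255.255.255)
  172.16.0.0/12 (172.16.0.0 - 172.31.255.255)
  192.168.0.0/16 (192.168.0.0 - 192.168.255.255)
Public (not in any RFC 1918 range)


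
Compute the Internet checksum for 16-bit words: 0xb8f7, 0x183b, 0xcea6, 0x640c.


Sum all words (with carry folding):
+ 0xb8f7 = 0xb8f7
+ 0x183b = 0xd132
+ 0xcea6 = 0x9fd9
+ 0x640c = 0x03e6
One's complement: ~0x03e6
Checksum = 0xfc19


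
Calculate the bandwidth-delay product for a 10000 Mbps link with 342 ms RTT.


BDP = bandwidth * RTT
= 10000 Mbps * 342 ms
= 10000 * 1e6 * 342 / 1000 bits
= 3420000000 bits
= 427500000 bytes
= 417480.4688 KB
BDP = 3420000000 bits (427500000 bytes)


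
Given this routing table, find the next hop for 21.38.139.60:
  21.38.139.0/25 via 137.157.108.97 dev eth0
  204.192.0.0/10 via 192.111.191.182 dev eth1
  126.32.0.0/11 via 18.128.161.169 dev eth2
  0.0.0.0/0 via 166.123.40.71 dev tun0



Longest prefix match for 21.38.139.60:
  /25 21.38.139.0: MATCH
  /10 204.192.0.0: no
  /11 126.32.0.0: no
  /0 0.0.0.0: MATCH
Selected: next-hop 137.157.108.97 via eth0 (matched /25)


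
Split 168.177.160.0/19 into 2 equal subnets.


New prefix = 19 + 1 = 20
Each subnet has 4096 addresses
  168.177.160.0/20
  168.177.176.0/20
Subnets: 168.177.160.0/20, 168.177.176.0/20


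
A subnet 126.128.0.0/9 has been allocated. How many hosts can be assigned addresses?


Host bits = 32 - 9 = 23
Total addresses = 2^23 = 8388608
Usable = total - 2 (network and broadcast)
Usable hosts: 8388606


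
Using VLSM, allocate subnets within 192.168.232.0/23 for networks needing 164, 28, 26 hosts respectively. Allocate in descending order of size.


164 hosts -> /24 (254 usable): 192.168.232.0/24
28 hosts -> /27 (30 usable): 192.168.233.0/27
26 hosts -> /27 (30 usable): 192.168.233.32/27
Allocation: 192.168.232.0/24 (164 hosts, 254 usable); 192.168.233.0/27 (28 hosts, 30 usable); 192.168.233.32/27 (26 hosts, 30 usable)


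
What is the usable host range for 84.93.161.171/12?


Network: 84.80.0.0
Broadcast: 84.95.255.255
First usable = network + 1
Last usable = broadcast - 1
Range: 84.80.0.1 to 84.95.255.254


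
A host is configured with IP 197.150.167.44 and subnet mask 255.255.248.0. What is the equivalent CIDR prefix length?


Binary: 11111111.11111111.11111000.00000000
Count leading 1s
Prefix: /21


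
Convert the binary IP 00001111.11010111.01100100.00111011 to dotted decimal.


00001111 = 15
11010111 = 215
01100100 = 100
00111011 = 59
IP: 15.215.100.59


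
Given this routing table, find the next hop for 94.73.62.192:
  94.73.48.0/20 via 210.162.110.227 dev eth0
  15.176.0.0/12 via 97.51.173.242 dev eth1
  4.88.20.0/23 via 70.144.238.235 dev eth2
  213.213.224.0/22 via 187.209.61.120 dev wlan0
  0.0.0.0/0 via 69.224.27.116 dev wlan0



Longest prefix match for 94.73.62.192:
  /20 94.73.48.0: MATCH
  /12 15.176.0.0: no
  /23 4.88.20.0: no
  /22 213.213.224.0: no
  /0 0.0.0.0: MATCH
Selected: next-hop 210.162.110.227 via eth0 (matched /20)


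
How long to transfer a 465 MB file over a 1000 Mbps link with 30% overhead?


Effective throughput = 1000 * (1 - 30/100) = 700 Mbps
File size in Mb = 465 * 8 = 3720 Mb
Time = 3720 / 700
Time = 5.3143 seconds


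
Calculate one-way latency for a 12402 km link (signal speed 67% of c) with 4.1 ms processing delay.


Speed = 0.67 * 3e5 km/s = 201000 km/s
Propagation delay = 12402 / 201000 = 0.0617 s = 61.7015 ms
Processing delay = 4.1 ms
Total one-way latency = 65.8015 ms


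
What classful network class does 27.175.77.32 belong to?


First octet: 27
Binary: 00011011
0xxxxxxx -> Class A (1-126)
Class A, default mask 255.0.0.0 (/8)


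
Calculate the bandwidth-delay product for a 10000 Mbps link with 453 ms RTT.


BDP = bandwidth * RTT
= 10000 Mbps * 453 ms
= 10000 * 1e6 * 453 / 1000 bits
= 4530000000 bits
= 566250000 bytes
= 552978.5156 KB
BDP = 4530000000 bits (566250000 bytes)


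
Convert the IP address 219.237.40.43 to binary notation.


219 = 11011011
237 = 11101101
40 = 00101000
43 = 00101011
Binary: 11011011.11101101.00101000.00101011


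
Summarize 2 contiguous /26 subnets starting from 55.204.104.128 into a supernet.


Original prefix: /26
Number of subnets: 2 = 2^1
New prefix = 26 - 1 = 25
Supernet: 55.204.104.128/25


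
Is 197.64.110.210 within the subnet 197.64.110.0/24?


Subnet network: 197.64.110.0
Test IP AND mask: 197.64.110.0
Yes, 197.64.110.210 is in 197.64.110.0/24


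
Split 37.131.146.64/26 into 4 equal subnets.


New prefix = 26 + 2 = 28
Each subnet has 16 addresses
  37.131.146.64/28
  37.131.146.80/28
  37.131.146.96/28
  37.131.146.112/28
Subnets: 37.131.146.64/28, 37.131.146.80/28, 37.131.146.96/28, 37.131.146.112/28


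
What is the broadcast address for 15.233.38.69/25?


Network: 15.233.38.0/25
Host bits = 7
Set all host bits to 1:
Broadcast: 15.233.38.127


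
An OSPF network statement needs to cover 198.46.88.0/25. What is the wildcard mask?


Subnet mask: 255.255.255.128
Wildcard = 255.255.255.255 - subnet mask
255 - 255 = 0
255 - 255 = 0
255 - 255 = 0
255 - 128 = 127
Wildcard: 0.0.0.127


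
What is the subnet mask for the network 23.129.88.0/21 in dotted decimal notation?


/21 means 21 network bits, 11 host bits
Binary: 11111111111111111111100000000000
Mask: 255.255.248.0


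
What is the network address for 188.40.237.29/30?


IP:   10111100.00101000.11101101.00011101
Mask: 11111111.11111111.11111111.11111100
AND operation:
Net:  10111100.00101000.11101101.00011100
Network: 188.40.237.28/30


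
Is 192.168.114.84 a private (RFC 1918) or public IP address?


RFC 1918 private ranges:
  10.0.0.0/8 (10.0.0.0 - 10.255.255.255)
  172.16.0.0/12 (172.16.0.0 - 172.31.255.255)
  192.168.0.0/16 (192.168.0.0 - 192.168.255.255)
Private (in 192.168.0.0/16)


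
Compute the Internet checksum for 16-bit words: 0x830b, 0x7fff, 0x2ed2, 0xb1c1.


Sum all words (with carry folding):
+ 0x830b = 0x830b
+ 0x7fff = 0x030b
+ 0x2ed2 = 0x31dd
+ 0xb1c1 = 0xe39e
One's complement: ~0xe39e
Checksum = 0x1c61


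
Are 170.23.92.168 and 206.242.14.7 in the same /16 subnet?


Mask: 255.255.0.0
170.23.92.168 AND mask = 170.23.0.0
206.242.14.7 AND mask = 206.242.0.0
No, different subnets (170.23.0.0 vs 206.242.0.0)


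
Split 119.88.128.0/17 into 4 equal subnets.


New prefix = 17 + 2 = 19
Each subnet has 8192 addresses
  119.88.128.0/19
  119.88.160.0/19
  119.88.192.0/19
  119.88.224.0/19
Subnets: 119.88.128.0/19, 119.88.160.0/19, 119.88.192.0/19, 119.88.224.0/19


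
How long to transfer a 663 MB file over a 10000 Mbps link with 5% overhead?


Effective throughput = 10000 * (1 - 5/100) = 9500 Mbps
File size in Mb = 663 * 8 = 5304 Mb
Time = 5304 / 9500
Time = 0.5583 seconds


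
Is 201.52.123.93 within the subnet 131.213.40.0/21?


Subnet network: 131.213.40.0
Test IP AND mask: 201.52.120.0
No, 201.52.123.93 is not in 131.213.40.0/21


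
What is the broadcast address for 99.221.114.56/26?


Network: 99.221.114.0/26
Host bits = 6
Set all host bits to 1:
Broadcast: 99.221.114.63


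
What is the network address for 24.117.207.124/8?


IP:   00011000.01110101.11001111.01111100
Mask: 11111111.00000000.00000000.00000000
AND operation:
Net:  00011000.00000000.00000000.00000000
Network: 24.0.0.0/8


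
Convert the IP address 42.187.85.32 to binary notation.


42 = 00101010
187 = 10111011
85 = 01010101
32 = 00100000
Binary: 00101010.10111011.01010101.00100000


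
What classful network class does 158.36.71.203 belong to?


First octet: 158
Binary: 10011110
10xxxxxx -> Class B (128-191)
Class B, default mask 255.255.0.0 (/16)


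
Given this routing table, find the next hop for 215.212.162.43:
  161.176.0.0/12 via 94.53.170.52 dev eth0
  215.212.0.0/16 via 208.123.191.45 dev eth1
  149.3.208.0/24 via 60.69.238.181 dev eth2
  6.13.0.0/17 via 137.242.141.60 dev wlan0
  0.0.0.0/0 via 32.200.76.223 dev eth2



Longest prefix match for 215.212.162.43:
  /12 161.176.0.0: no
  /16 215.212.0.0: MATCH
  /24 149.3.208.0: no
  /17 6.13.0.0: no
  /0 0.0.0.0: MATCH
Selected: next-hop 208.123.191.45 via eth1 (matched /16)


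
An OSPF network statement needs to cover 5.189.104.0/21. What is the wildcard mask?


Subnet mask: 255.255.248.0
Wildcard = 255.255.255.255 - subnet mask
255 - 255 = 0
255 - 255 = 0
255 - 248 = 7
255 - 0 = 255
Wildcard: 0.0.7.255


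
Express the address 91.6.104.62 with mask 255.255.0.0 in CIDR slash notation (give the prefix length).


Binary: 11111111.11111111.00000000.00000000
Count leading 1s
Prefix: /16


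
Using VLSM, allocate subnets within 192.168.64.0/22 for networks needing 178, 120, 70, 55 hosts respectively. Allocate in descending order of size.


178 hosts -> /24 (254 usable): 192.168.64.0/24
120 hosts -> /25 (126 usable): 192.168.65.0/25
70 hosts -> /25 (126 usable): 192.168.65.128/25
55 hosts -> /26 (62 usable): 192.168.66.0/26
Allocation: 192.168.64.0/24 (178 hosts, 254 usable); 192.168.65.0/25 (120 hosts, 126 usable); 192.168.65.128/25 (70 hosts, 126 usable); 192.168.66.0/26 (55 hosts, 62 usable)


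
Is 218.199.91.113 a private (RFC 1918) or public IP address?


RFC 1918 private ranges:
  10.0.0.0/8 (10.0.0.0 - 10.255.255.255)
  172.16.0.0/12 (172.16.0.0 - 172.31.255.255)
  192.168.0.0/16 (192.168.0.0 - 192.168.255.255)
Public (not in any RFC 1918 range)


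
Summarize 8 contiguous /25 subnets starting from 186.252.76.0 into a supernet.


Original prefix: /25
Number of subnets: 8 = 2^3
New prefix = 25 - 3 = 22
Supernet: 186.252.76.0/22


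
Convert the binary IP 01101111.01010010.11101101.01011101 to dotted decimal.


01101111 = 111
01010010 = 82
11101101 = 237
01011101 = 93
IP: 111.82.237.93


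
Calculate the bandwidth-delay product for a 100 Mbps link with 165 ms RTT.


BDP = bandwidth * RTT
= 100 Mbps * 165 ms
= 100 * 1e6 * 165 / 1000 bits
= 16500000 bits
= 2062500 bytes
= 2014.1602 KB
BDP = 16500000 bits (2062500 bytes)


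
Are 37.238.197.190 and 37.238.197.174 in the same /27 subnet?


Mask: 255.255.255.224
37.238.197.190 AND mask = 37.238.197.160
37.238.197.174 AND mask = 37.238.197.160
Yes, same subnet (37.238.197.160)


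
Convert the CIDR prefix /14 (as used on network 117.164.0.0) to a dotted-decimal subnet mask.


/14 means 14 network bits, 18 host bits
Binary: 11111111111111000000000000000000
Mask: 255.252.0.0


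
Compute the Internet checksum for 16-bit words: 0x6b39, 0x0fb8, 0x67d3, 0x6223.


Sum all words (with carry folding):
+ 0x6b39 = 0x6b39
+ 0x0fb8 = 0x7af1
+ 0x67d3 = 0xe2c4
+ 0x6223 = 0x44e8
One's complement: ~0x44e8
Checksum = 0xbb17


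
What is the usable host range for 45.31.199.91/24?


Network: 45.31.199.0
Broadcast: 45.31.199.255
First usable = network + 1
Last usable = broadcast - 1
Range: 45.31.199.1 to 45.31.199.254


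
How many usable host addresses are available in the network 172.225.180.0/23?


Host bits = 32 - 23 = 9
Total addresses = 2^9 = 512
Usable = total - 2 (network and broadcast)
Usable hosts: 510


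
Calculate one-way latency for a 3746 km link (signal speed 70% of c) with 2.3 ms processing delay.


Speed = 0.7 * 3e5 km/s = 210000 km/s
Propagation delay = 3746 / 210000 = 0.0178 s = 17.8381 ms
Processing delay = 2.3 ms
Total one-way latency = 20.1381 ms


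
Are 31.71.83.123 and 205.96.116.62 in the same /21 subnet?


Mask: 255.255.248.0
31.71.83.123 AND mask = 31.71.80.0
205.96.116.62 AND mask = 205.96.112.0
No, different subnets (31.71.80.0 vs 205.96.112.0)


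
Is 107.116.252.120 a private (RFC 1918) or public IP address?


RFC 1918 private ranges:
  10.0.0.0/8 (10.0.0.0 - 10.255.255.255)
  172.16.0.0/12 (172.16.0.0 - 172.31.255.255)
  192.168.0.0/16 (192.168.0.0 - 192.168.255.255)
Public (not in any RFC 1918 range)


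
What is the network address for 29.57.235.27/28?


IP:   00011101.00111001.11101011.00011011
Mask: 11111111.11111111.11111111.11110000
AND operation:
Net:  00011101.00111001.11101011.00010000
Network: 29.57.235.16/28


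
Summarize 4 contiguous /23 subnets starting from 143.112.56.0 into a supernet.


Original prefix: /23
Number of subnets: 4 = 2^2
New prefix = 23 - 2 = 21
Supernet: 143.112.56.0/21


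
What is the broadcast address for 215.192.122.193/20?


Network: 215.192.112.0/20
Host bits = 12
Set all host bits to 1:
Broadcast: 215.192.127.255


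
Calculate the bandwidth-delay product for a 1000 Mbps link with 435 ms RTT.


BDP = bandwidth * RTT
= 1000 Mbps * 435 ms
= 1000 * 1e6 * 435 / 1000 bits
= 435000000 bits
= 54375000 bytes
= 53100.5859 KB
BDP = 435000000 bits (54375000 bytes)


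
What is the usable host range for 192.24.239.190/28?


Network: 192.24.239.176
Broadcast: 192.24.239.191
First usable = network + 1
Last usable = broadcast - 1
Range: 192.24.239.177 to 192.24.239.190
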